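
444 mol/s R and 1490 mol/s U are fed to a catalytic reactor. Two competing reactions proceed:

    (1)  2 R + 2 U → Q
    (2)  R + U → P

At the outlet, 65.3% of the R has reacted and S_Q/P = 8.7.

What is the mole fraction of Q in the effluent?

Conversion of R: R consumed = 0.653 × 444 = 289.9 mol/s = 2ξ₁ + 1ξ₂.
Selectivity: 1ξ₁ / (1ξ₂) = 8.7 → ξ₁ = 8.7 ξ₂.
Substitute: (2·8.7 + 1) ξ₂ = 289.9 → ξ₂ = 15.76 mol/s, ξ₁ = 137.1 mol/s.
Outlet amounts (n = n₀ + Σ ν·ξ):
  R: 444 − 2(137.1) − 1(15.76) = 154.1
  U: 1490 − 2(137.1) − 1(15.76) = 1200
  Q: 0 + 1(137.1) = 137.1
  P: 0 + 1(15.76) = 15.76
Total out = 1507 mol/s; y_Q = 137.1 / 1507 = 0.09097.

0.091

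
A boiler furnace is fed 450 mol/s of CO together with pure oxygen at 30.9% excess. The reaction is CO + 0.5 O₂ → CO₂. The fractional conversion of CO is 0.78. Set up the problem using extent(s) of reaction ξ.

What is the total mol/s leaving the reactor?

569 mol/s

Stoichiometric O₂ = 0.5 × 450 = 225 mol/s; O₂ fed = 225 × 1.309 = 294.5 mol/s.
Fuel reacted = 0.78 × 450 → ξ = 351 mol/s.
Outlet (n = n₀ + ν ξ):
  CO: 450 − 1(351) = 99
  O₂: 294.5 − 0.5(351) = 119
  CO₂: 0 + 1(351) = 351
Total out = 99 + 119 + 351 = 569 mol/s.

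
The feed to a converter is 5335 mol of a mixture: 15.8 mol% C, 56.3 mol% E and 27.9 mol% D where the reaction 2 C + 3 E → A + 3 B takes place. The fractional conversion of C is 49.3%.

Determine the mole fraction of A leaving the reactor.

C reacted = 0.493 × 842.9 = 415.6 mol; ν_C = −2, so ξ = 415.6/2 = 207.8 mol.
Outlet amounts (n = n₀ + ν ξ):
  C: 842.9 − 2(207.8) = 427.4
  E: 3004 − 3(207.8) = 2380
  A: 0 + 1(207.8) = 207.8
  B: 0 + 3(207.8) = 623.3
  D: 1488 (inert)
Total out = 5127 mol; y_A = 207.8 / 5127 = 0.04053.

0.0405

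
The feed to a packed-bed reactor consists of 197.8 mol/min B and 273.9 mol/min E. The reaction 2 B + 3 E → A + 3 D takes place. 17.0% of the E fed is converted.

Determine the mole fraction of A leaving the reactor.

0.034

E reacted = 0.17 × 273.9 = 46.56 mol/min; ν_E = −3, so ξ = 46.56/3 = 15.52 mol/min.
Outlet amounts (n = n₀ + ν ξ):
  B: 197.8 − 2(15.52) = 166.8
  E: 273.9 − 3(15.52) = 227.3
  A: 0 + 1(15.52) = 15.52
  D: 0 + 3(15.52) = 46.56
Total out = 456.2 mol/min; y_A = 15.52 / 456.2 = 0.03402.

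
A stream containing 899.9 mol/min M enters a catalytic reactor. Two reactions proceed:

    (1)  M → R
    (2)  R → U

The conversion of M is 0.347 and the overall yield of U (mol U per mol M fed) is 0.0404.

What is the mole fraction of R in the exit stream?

0.307

Conversion of M: M consumed = 1ξ₁ = 0.347 × 899.9 → ξ₁ = 312.3 mol/min.
Yield of U: 1ξ₂ / 899.9 = 0.0404 → ξ₂ = 36.36 mol/min.
Outlet amounts (n = n₀ + Σ ν·ξ):
  M: 899.9 − 1(312.3) = 587.6
  R: 0 + 1(312.3) − 1(36.36) = 275.9
  U: 0 + 1(36.36) = 36.36
Total out = 899.9 mol/min; y_R = 275.9 / 899.9 = 0.3066.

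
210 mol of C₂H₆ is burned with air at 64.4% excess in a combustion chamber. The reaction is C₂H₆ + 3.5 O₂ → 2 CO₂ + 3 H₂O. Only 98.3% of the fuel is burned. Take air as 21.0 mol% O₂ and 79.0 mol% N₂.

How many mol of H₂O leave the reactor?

619 mol

Stoichiometric O₂ = 3.5 × 210 = 735 mol; O₂ fed = 735 × 1.644 = 1208 mol.
N₂ fed = 1208 × 79/21 = 4546 mol.
Fuel reacted = 0.983 × 210 → ξ = 206.4 mol.
Outlet (n = n₀ + ν ξ):
  C₂H₆: 210 − 1(206.4) = 3.57
  O₂: 1208 − 3.5(206.4) = 485.8
  N₂: 4546 (inert)
  CO₂: 0 + 2(206.4) = 412.9
  H₂O: 0 + 3(206.4) = 619.3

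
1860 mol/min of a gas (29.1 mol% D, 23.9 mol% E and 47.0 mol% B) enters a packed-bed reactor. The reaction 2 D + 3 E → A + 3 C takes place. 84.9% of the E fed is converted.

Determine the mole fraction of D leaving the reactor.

E reacted = 0.849 × 444.5 = 377.4 mol/min; ν_E = −3, so ξ = 377.4/3 = 125.8 mol/min.
Outlet amounts (n = n₀ + ν ξ):
  D: 541.3 − 2(125.8) = 289.7
  E: 444.5 − 3(125.8) = 67.13
  A: 0 + 1(125.8) = 125.8
  C: 0 + 3(125.8) = 377.4
  B: 874.2 (inert)
Total out = 1734 mol/min; y_D = 289.7 / 1734 = 0.167.

0.167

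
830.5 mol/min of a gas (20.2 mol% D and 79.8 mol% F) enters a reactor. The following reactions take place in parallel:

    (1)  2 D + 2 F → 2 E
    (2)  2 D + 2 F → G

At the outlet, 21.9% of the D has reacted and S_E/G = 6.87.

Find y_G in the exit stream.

0.00525

Conversion of D: D consumed = 0.219 × 167.8 = 36.74 mol/min = 2ξ₁ + 2ξ₂.
Selectivity: 2ξ₁ / (1ξ₂) = 6.87 → ξ₁ = 3.435 ξ₂.
Substitute: (2·3.435 + 2) ξ₂ = 36.74 → ξ₂ = 4.142 mol/min, ξ₁ = 14.23 mol/min.
Outlet amounts (n = n₀ + Σ ν·ξ):
  D: 167.8 − 2(14.23) − 2(4.142) = 131
  F: 662.7 − 2(14.23) − 2(4.142) = 626
  E: 0 + 2(14.23) = 28.46
  G: 0 + 1(4.142) = 4.142
Total out = 789.6 mol/min; y_G = 4.142 / 789.6 = 0.005246.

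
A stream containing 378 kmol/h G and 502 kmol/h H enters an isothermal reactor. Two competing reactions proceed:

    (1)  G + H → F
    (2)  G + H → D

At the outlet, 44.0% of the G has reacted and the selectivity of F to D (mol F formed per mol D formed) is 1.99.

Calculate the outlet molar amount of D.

Conversion of G: G consumed = 0.44 × 378 = 166.3 kmol/h = 1ξ₁ + 1ξ₂.
Selectivity: 1ξ₁ / (1ξ₂) = 1.99 → ξ₁ = 1.99 ξ₂.
Substitute: (1·1.99 + 1) ξ₂ = 166.3 → ξ₂ = 55.63 kmol/h, ξ₁ = 110.7 kmol/h.
Outlet amounts (n = n₀ + Σ ν·ξ):
  G: 378 − 1(110.7) − 1(55.63) = 211.7
  H: 502 − 1(110.7) − 1(55.63) = 335.7
  F: 0 + 1(110.7) = 110.7
  D: 0 + 1(55.63) = 55.63

55.6 kmol/h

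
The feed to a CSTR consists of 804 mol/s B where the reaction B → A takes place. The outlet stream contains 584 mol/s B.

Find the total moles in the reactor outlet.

804 mol/s

For B: n = n₀ − 1ξ → 584 = 804 − 1ξ, giving ξ = 220 mol/s.
Outlet amounts (n = n₀ + ν ξ):
  B: 804 − 1(220) = 584
  A: 0 + 1(220) = 220
Total out = 584 + 220 = 804 mol/s.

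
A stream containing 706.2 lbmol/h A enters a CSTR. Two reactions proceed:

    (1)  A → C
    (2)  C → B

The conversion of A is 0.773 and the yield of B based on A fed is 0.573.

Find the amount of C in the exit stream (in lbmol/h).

141 lbmol/h

Conversion of A: A consumed = 1ξ₁ = 0.773 × 706.2 → ξ₁ = 545.9 lbmol/h.
Yield of B: 1ξ₂ / 706.2 = 0.573 → ξ₂ = 404.7 lbmol/h.
Outlet amounts (n = n₀ + Σ ν·ξ):
  A: 706.2 − 1(545.9) = 160.3
  C: 0 + 1(545.9) − 1(404.7) = 141.2
  B: 0 + 1(404.7) = 404.7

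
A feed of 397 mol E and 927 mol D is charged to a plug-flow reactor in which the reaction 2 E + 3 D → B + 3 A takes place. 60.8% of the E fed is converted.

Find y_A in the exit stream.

E reacted = 0.608 × 397 = 241.4 mol; ν_E = −2, so ξ = 241.4/2 = 120.7 mol.
Outlet amounts (n = n₀ + ν ξ):
  E: 397 − 2(120.7) = 155.6
  D: 927 − 3(120.7) = 564.9
  B: 0 + 1(120.7) = 120.7
  A: 0 + 3(120.7) = 362.1
Total out = 1203 mol; y_A = 362.1 / 1203 = 0.3009.

0.301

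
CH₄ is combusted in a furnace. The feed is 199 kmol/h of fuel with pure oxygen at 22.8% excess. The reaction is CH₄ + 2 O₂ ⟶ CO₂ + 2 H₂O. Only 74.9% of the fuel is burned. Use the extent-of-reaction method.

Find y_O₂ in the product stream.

0.277

Stoichiometric O₂ = 2 × 199 = 398 kmol/h; O₂ fed = 398 × 1.228 = 488.7 kmol/h.
Fuel reacted = 0.749 × 199 → ξ = 149.1 kmol/h.
Outlet (n = n₀ + ν ξ):
  CH₄: 199 − 1(149.1) = 49.95
  O₂: 488.7 − 2(149.1) = 190.6
  CO₂: 0 + 1(149.1) = 149.1
  H₂O: 0 + 2(149.1) = 298.1
Total out = 687.7 kmol/h; y_O₂ = 190.6 / 687.7 = 0.2772.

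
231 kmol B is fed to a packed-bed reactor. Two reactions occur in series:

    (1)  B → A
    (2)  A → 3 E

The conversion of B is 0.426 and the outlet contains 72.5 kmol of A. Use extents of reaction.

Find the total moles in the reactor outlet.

283 kmol

Conversion of B: B consumed = 1ξ₁ = 0.426 × 231 → ξ₁ = 98.41 kmol.
A balance: n_A = 0 + 1ξ₁ − 1ξ₂ = 72.5 → ξ₂ = (1·98.41 − 72.5)/1 = 25.91 kmol.
Outlet amounts (n = n₀ + Σ ν·ξ):
  B: 231 − 1(98.41) = 132.6
  A: 0 + 1(98.41) − 1(25.91) = 72.5
  E: 0 + 3(25.91) = 77.72
Total out = 132.6 + 72.5 + 77.72 = 282.8 kmol.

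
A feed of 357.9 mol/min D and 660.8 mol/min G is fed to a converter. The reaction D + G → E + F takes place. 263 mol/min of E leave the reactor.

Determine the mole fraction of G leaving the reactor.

For E: n = n₀ + 1ξ → 263 = 0 + 1ξ, giving ξ = 263 mol/min.
Outlet amounts (n = n₀ + ν ξ):
  D: 357.9 − 1(263) = 94.9
  G: 660.8 − 1(263) = 397.8
  E: 0 + 1(263) = 263
  F: 0 + 1(263) = 263
Total out = 1019 mol/min; y_G = 397.8 / 1019 = 0.3905.

0.39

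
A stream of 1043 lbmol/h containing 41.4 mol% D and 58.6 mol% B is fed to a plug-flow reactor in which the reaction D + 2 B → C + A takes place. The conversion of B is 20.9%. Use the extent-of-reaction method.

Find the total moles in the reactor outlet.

B reacted = 0.209 × 611.2 = 127.7 lbmol/h; ν_B = −2, so ξ = 127.7/2 = 63.87 lbmol/h.
Outlet amounts (n = n₀ + ν ξ):
  D: 431.8 − 1(63.87) = 367.9
  B: 611.2 − 2(63.87) = 483.5
  C: 0 + 1(63.87) = 63.87
  A: 0 + 1(63.87) = 63.87
Total out = 367.9 + 483.5 + 63.87 + 63.87 = 979.1 lbmol/h.

979 lbmol/h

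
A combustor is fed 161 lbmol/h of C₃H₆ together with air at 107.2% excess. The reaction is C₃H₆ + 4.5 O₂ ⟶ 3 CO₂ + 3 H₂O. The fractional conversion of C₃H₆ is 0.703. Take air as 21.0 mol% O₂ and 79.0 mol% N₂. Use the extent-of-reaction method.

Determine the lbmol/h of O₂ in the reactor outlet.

992 lbmol/h

Stoichiometric O₂ = 4.5 × 161 = 724.5 lbmol/h; O₂ fed = 724.5 × 2.072 = 1501 lbmol/h.
N₂ fed = 1501 × 79/21 = 5647 lbmol/h.
Fuel reacted = 0.703 × 161 → ξ = 113.2 lbmol/h.
Outlet (n = n₀ + ν ξ):
  C₃H₆: 161 − 1(113.2) = 47.82
  O₂: 1501 − 4.5(113.2) = 991.8
  N₂: 5647 (inert)
  CO₂: 0 + 3(113.2) = 339.5
  H₂O: 0 + 3(113.2) = 339.5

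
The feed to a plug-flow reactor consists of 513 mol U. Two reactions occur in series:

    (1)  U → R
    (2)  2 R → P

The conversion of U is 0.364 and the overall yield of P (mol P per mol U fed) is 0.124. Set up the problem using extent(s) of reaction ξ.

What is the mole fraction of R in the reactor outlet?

0.132

Conversion of U: U consumed = 1ξ₁ = 0.364 × 513 → ξ₁ = 186.7 mol.
Yield of P: 1ξ₂ / 513 = 0.124 → ξ₂ = 63.61 mol.
Outlet amounts (n = n₀ + Σ ν·ξ):
  U: 513 − 1(186.7) = 326.3
  R: 0 + 1(186.7) − 2(63.61) = 59.51
  P: 0 + 1(63.61) = 63.61
Total out = 449.4 mol; y_R = 59.51 / 449.4 = 0.1324.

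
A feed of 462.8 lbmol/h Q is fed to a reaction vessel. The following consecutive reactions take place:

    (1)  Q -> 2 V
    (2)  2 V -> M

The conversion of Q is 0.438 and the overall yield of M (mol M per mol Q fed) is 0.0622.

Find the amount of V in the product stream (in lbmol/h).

Conversion of Q: Q consumed = 1ξ₁ = 0.438 × 462.8 → ξ₁ = 202.7 lbmol/h.
Yield of M: 1ξ₂ / 462.8 = 0.0622 → ξ₂ = 28.79 lbmol/h.
Outlet amounts (n = n₀ + Σ ν·ξ):
  Q: 462.8 − 1(202.7) = 260.1
  V: 0 + 2(202.7) − 2(28.79) = 347.8
  M: 0 + 1(28.79) = 28.79

348 lbmol/h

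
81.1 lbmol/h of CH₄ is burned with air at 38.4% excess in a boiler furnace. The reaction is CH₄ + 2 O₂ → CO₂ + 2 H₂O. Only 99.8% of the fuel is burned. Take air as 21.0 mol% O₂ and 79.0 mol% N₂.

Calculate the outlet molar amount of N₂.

Stoichiometric O₂ = 2 × 81.1 = 162.2 lbmol/h; O₂ fed = 162.2 × 1.384 = 224.5 lbmol/h.
N₂ fed = 224.5 × 79/21 = 844.5 lbmol/h.
Fuel reacted = 0.998 × 81.1 → ξ = 80.94 lbmol/h.
Outlet (n = n₀ + ν ξ):
  CH₄: 81.1 − 1(80.94) = 0.1622
  O₂: 224.5 − 2(80.94) = 62.61
  N₂: 844.5 (inert)
  CO₂: 0 + 1(80.94) = 80.94
  H₂O: 0 + 2(80.94) = 161.9

844 lbmol/h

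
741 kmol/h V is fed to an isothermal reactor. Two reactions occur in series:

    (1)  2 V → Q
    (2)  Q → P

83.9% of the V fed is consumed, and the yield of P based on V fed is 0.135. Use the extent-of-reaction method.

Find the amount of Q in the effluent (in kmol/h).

211 kmol/h

Conversion of V: V consumed = 2ξ₁ = 0.839 × 741 → ξ₁ = 310.8 kmol/h.
Yield of P: 1ξ₂ / 741 = 0.135 → ξ₂ = 100 kmol/h.
Outlet amounts (n = n₀ + Σ ν·ξ):
  V: 741 − 2(310.8) = 119.3
  Q: 0 + 1(310.8) − 1(100) = 210.8
  P: 0 + 1(100) = 100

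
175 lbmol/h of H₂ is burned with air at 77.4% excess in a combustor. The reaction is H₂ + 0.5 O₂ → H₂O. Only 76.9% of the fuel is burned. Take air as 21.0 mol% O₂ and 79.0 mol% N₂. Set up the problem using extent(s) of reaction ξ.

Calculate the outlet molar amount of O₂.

87.9 lbmol/h

Stoichiometric O₂ = 0.5 × 175 = 87.5 lbmol/h; O₂ fed = 87.5 × 1.774 = 155.2 lbmol/h.
N₂ fed = 155.2 × 79/21 = 583.9 lbmol/h.
Fuel reacted = 0.769 × 175 → ξ = 134.6 lbmol/h.
Outlet (n = n₀ + ν ξ):
  H₂: 175 − 1(134.6) = 40.42
  O₂: 155.2 − 0.5(134.6) = 87.94
  N₂: 583.9 (inert)
  H₂O: 0 + 1(134.6) = 134.6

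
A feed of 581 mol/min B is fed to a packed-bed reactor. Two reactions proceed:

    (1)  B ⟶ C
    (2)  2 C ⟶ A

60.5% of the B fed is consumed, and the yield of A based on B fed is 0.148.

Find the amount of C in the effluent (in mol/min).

180 mol/min

Conversion of B: B consumed = 1ξ₁ = 0.605 × 581 → ξ₁ = 351.5 mol/min.
Yield of A: 1ξ₂ / 581 = 0.148 → ξ₂ = 85.99 mol/min.
Outlet amounts (n = n₀ + Σ ν·ξ):
  B: 581 − 1(351.5) = 229.5
  C: 0 + 1(351.5) − 2(85.99) = 179.5
  A: 0 + 1(85.99) = 85.99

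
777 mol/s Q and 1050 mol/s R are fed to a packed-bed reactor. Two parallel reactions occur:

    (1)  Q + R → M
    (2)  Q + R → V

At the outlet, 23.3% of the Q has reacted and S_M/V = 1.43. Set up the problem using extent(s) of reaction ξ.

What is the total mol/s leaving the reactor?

Conversion of Q: Q consumed = 0.233 × 777 = 181 mol/s = 1ξ₁ + 1ξ₂.
Selectivity: 1ξ₁ / (1ξ₂) = 1.43 → ξ₁ = 1.43 ξ₂.
Substitute: (1·1.43 + 1) ξ₂ = 181 → ξ₂ = 74.5 mol/s, ξ₁ = 106.5 mol/s.
Outlet amounts (n = n₀ + Σ ν·ξ):
  Q: 777 − 1(106.5) − 1(74.5) = 596
  R: 1050 − 1(106.5) − 1(74.5) = 869
  M: 0 + 1(106.5) = 106.5
  V: 0 + 1(74.5) = 74.5
Total out = 596 + 869 + 106.5 + 74.5 = 1646 mol/s.

1650 mol/s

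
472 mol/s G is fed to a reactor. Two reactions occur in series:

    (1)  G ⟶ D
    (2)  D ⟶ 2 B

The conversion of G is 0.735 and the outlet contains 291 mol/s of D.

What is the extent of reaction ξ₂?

ξ₂ = 55.9 mol/s

Conversion of G: G consumed = 1ξ₁ = 0.735 × 472 → ξ₁ = 346.9 mol/s.
D balance: n_D = 0 + 1ξ₁ − 1ξ₂ = 291 → ξ₂ = (1·346.9 − 291)/1 = 55.92 mol/s.
Outlet amounts (n = n₀ + Σ ν·ξ):
  G: 472 − 1(346.9) = 125.1
  D: 0 + 1(346.9) − 1(55.92) = 291
  B: 0 + 2(55.92) = 111.8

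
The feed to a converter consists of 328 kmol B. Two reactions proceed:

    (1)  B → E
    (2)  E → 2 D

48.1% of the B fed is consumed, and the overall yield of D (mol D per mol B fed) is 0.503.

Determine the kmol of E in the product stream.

Conversion of B: B consumed = 1ξ₁ = 0.481 × 328 → ξ₁ = 157.8 kmol.
Yield of D: 2ξ₂ / 328 = 0.503 → ξ₂ = 82.49 kmol.
Outlet amounts (n = n₀ + Σ ν·ξ):
  B: 328 − 1(157.8) = 170.2
  E: 0 + 1(157.8) − 1(82.49) = 75.28
  D: 0 + 2(82.49) = 165

75.3 kmol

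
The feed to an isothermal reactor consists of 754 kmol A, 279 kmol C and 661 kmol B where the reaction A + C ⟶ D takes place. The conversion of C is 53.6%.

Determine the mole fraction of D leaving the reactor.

C reacted = 0.536 × 279 = 149.5 kmol; ν_C = −1, so ξ = 149.5/1 = 149.5 kmol.
Outlet amounts (n = n₀ + ν ξ):
  A: 754 − 1(149.5) = 604.5
  C: 279 − 1(149.5) = 129.5
  D: 0 + 1(149.5) = 149.5
  B: 661 (inert)
Total out = 1544 kmol; y_D = 149.5 / 1544 = 0.09683.

0.0968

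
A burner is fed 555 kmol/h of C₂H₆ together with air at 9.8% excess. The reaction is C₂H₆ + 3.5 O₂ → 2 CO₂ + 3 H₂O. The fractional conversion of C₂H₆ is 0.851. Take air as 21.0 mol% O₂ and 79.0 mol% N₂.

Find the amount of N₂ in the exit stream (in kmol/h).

Stoichiometric O₂ = 3.5 × 555 = 1942 kmol/h; O₂ fed = 1942 × 1.098 = 2133 kmol/h.
N₂ fed = 2133 × 79/21 = 8024 kmol/h.
Fuel reacted = 0.851 × 555 → ξ = 472.3 kmol/h.
Outlet (n = n₀ + ν ξ):
  C₂H₆: 555 − 1(472.3) = 82.69
  O₂: 2133 − 3.5(472.3) = 479.8
  N₂: 8024 (inert)
  CO₂: 0 + 2(472.3) = 944.6
  H₂O: 0 + 3(472.3) = 1417

8020 kmol/h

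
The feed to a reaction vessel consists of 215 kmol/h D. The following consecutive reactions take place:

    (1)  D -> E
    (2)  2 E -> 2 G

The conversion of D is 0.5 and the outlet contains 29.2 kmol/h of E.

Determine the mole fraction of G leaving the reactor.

0.364

Conversion of D: D consumed = 1ξ₁ = 0.5 × 215 → ξ₁ = 107.5 kmol/h.
E balance: n_E = 0 + 1ξ₁ − 2ξ₂ = 29.2 → ξ₂ = (1·107.5 − 29.2)/2 = 39.15 kmol/h.
Outlet amounts (n = n₀ + Σ ν·ξ):
  D: 215 − 1(107.5) = 107.5
  E: 0 + 1(107.5) − 2(39.15) = 29.2
  G: 0 + 2(39.15) = 78.3
Total out = 215 kmol/h; y_G = 78.3 / 215 = 0.3642.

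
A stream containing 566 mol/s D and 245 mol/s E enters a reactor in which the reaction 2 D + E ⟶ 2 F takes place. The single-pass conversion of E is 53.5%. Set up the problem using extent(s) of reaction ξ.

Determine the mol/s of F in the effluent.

E reacted = 0.535 × 245 = 131.1 mol/s; ν_E = −1, so ξ = 131.1/1 = 131.1 mol/s.
Outlet amounts (n = n₀ + ν ξ):
  D: 566 − 2(131.1) = 303.8
  E: 245 − 1(131.1) = 113.9
  F: 0 + 2(131.1) = 262.2

262 mol/s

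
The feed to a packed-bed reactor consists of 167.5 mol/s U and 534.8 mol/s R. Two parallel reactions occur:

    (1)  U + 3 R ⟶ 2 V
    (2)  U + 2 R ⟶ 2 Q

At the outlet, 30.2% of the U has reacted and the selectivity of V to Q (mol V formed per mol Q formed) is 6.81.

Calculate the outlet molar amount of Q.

13 mol/s

Conversion of U: U consumed = 0.302 × 167.5 = 50.59 mol/s = 1ξ₁ + 1ξ₂.
Selectivity: 2ξ₁ / (2ξ₂) = 6.81 → ξ₁ = 6.81 ξ₂.
Substitute: (1·6.81 + 1) ξ₂ = 50.59 → ξ₂ = 6.477 mol/s, ξ₁ = 44.11 mol/s.
Outlet amounts (n = n₀ + Σ ν·ξ):
  U: 167.5 − 1(44.11) − 1(6.477) = 116.9
  R: 534.8 − 3(44.11) − 2(6.477) = 389.5
  V: 0 + 2(44.11) = 88.22
  Q: 0 + 2(6.477) = 12.95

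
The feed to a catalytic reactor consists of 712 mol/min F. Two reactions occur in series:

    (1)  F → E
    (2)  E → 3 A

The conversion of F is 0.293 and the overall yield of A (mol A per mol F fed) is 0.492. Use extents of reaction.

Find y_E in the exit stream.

Conversion of F: F consumed = 1ξ₁ = 0.293 × 712 → ξ₁ = 208.6 mol/min.
Yield of A: 3ξ₂ / 712 = 0.492 → ξ₂ = 116.8 mol/min.
Outlet amounts (n = n₀ + Σ ν·ξ):
  F: 712 − 1(208.6) = 503.4
  E: 0 + 1(208.6) − 1(116.8) = 91.85
  A: 0 + 3(116.8) = 350.3
Total out = 945.5 mol/min; y_E = 91.85 / 945.5 = 0.09714.

0.0971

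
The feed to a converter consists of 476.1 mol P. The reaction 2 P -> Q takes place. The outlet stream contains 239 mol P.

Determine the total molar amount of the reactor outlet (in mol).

358 mol

For P: n = n₀ − 2ξ → 239 = 476.1 − 2ξ, giving ξ = 118.6 mol.
Outlet amounts (n = n₀ + ν ξ):
  P: 476.1 − 2(118.6) = 239
  Q: 0 + 1(118.6) = 118.6
Total out = 239 + 118.6 = 357.6 mol.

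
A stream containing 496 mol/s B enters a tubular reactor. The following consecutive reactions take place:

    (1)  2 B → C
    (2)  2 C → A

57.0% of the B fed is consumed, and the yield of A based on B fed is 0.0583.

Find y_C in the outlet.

0.256

Conversion of B: B consumed = 2ξ₁ = 0.57 × 496 → ξ₁ = 141.4 mol/s.
Yield of A: 1ξ₂ / 496 = 0.0583 → ξ₂ = 28.92 mol/s.
Outlet amounts (n = n₀ + Σ ν·ξ):
  B: 496 − 2(141.4) = 213.3
  C: 0 + 1(141.4) − 2(28.92) = 83.53
  A: 0 + 1(28.92) = 28.92
Total out = 325.7 mol/s; y_C = 83.53 / 325.7 = 0.2564.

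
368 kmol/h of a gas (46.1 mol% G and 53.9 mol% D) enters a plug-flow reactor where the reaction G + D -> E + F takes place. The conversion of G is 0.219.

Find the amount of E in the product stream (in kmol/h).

G reacted = 0.219 × 169.6 = 37.15 kmol/h; ν_G = −1, so ξ = 37.15/1 = 37.15 kmol/h.
Outlet amounts (n = n₀ + ν ξ):
  G: 169.6 − 1(37.15) = 132.5
  D: 198.4 − 1(37.15) = 161.2
  E: 0 + 1(37.15) = 37.15
  F: 0 + 1(37.15) = 37.15

37.2 kmol/h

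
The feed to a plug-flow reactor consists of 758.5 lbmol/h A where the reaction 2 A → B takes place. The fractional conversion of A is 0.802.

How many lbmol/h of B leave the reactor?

A reacted = 0.802 × 758.5 = 608.3 lbmol/h; ν_A = −2, so ξ = 608.3/2 = 304.2 lbmol/h.
Outlet amounts (n = n₀ + ν ξ):
  A: 758.5 − 2(304.2) = 150.2
  B: 0 + 1(304.2) = 304.2

304 lbmol/h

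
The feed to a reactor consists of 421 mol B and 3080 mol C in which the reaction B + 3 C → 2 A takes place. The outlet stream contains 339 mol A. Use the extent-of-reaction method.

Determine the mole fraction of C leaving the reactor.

For A: n = n₀ + 2ξ → 339 = 0 + 2ξ, giving ξ = 169.5 mol.
Outlet amounts (n = n₀ + ν ξ):
  B: 421 − 1(169.5) = 251.5
  C: 3080 − 3(169.5) = 2572
  A: 0 + 2(169.5) = 339
Total out = 3162 mol; y_C = 2572 / 3162 = 0.8133.

0.813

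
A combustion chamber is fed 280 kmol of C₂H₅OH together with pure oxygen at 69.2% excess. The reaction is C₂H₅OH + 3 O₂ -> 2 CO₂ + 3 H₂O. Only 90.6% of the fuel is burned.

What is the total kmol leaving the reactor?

Stoichiometric O₂ = 3 × 280 = 840 kmol; O₂ fed = 840 × 1.692 = 1421 kmol.
Fuel reacted = 0.906 × 280 → ξ = 253.7 kmol.
Outlet (n = n₀ + ν ξ):
  C₂H₅OH: 280 − 1(253.7) = 26.32
  O₂: 1421 − 3(253.7) = 660.2
  CO₂: 0 + 2(253.7) = 507.4
  H₂O: 0 + 3(253.7) = 761
Total out = 26.32 + 660.2 + 507.4 + 761 = 1955 kmol.

1950 kmol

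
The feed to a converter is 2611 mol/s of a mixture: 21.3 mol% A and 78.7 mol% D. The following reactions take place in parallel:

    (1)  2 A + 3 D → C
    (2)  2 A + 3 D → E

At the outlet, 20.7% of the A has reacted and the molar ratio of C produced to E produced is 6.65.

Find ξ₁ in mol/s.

Conversion of A: A consumed = 0.207 × 556.1 = 115.1 mol/s = 2ξ₁ + 2ξ₂.
Selectivity: 1ξ₁ / (1ξ₂) = 6.65 → ξ₁ = 6.65 ξ₂.
Substitute: (2·6.65 + 2) ξ₂ = 115.1 → ξ₂ = 7.524 mol/s, ξ₁ = 50.04 mol/s.
Outlet amounts (n = n₀ + Σ ν·ξ):
  A: 556.1 − 2(50.04) − 2(7.524) = 441
  D: 2055 − 3(50.04) − 3(7.524) = 1882
  C: 0 + 1(50.04) = 50.04
  E: 0 + 1(7.524) = 7.524

ξ₁ = 50 mol/s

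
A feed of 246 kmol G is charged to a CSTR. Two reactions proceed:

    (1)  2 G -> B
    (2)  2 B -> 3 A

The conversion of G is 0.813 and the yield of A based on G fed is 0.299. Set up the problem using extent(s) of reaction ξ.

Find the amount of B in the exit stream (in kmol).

Conversion of G: G consumed = 2ξ₁ = 0.813 × 246 → ξ₁ = 100 kmol.
Yield of A: 3ξ₂ / 246 = 0.299 → ξ₂ = 24.52 kmol.
Outlet amounts (n = n₀ + Σ ν·ξ):
  G: 246 − 2(100) = 46
  B: 0 + 1(100) − 2(24.52) = 50.96
  A: 0 + 3(24.52) = 73.55

51 kmol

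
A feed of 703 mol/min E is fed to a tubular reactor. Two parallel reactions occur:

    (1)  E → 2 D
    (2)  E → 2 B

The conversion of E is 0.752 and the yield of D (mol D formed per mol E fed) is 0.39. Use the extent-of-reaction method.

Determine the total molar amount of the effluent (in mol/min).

Yield of D: 2ξ₁ / 703 = 0.39 → ξ₁ = 137.1 mol/min.
Conversion of E: 1ξ₁ + 1ξ₂ = 0.752 × 703 = 528.7 → ξ₂ = 391.6 mol/min.
Outlet amounts (n = n₀ + Σ ν·ξ):
  E: 703 − 1(137.1) − 1(391.6) = 174.3
  D: 0 + 2(137.1) = 274.2
  B: 0 + 2(391.6) = 783.1
Total out = 174.3 + 274.2 + 783.1 = 1232 mol/min.

1230 mol/min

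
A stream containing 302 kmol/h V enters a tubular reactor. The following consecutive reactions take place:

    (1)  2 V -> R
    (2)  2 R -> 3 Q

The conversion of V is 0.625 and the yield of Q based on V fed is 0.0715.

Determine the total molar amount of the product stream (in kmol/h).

Conversion of V: V consumed = 2ξ₁ = 0.625 × 302 → ξ₁ = 94.38 kmol/h.
Yield of Q: 3ξ₂ / 302 = 0.0715 → ξ₂ = 7.198 kmol/h.
Outlet amounts (n = n₀ + Σ ν·ξ):
  V: 302 − 2(94.38) = 113.2
  R: 0 + 1(94.38) − 2(7.198) = 79.98
  Q: 0 + 3(7.198) = 21.59
Total out = 113.2 + 79.98 + 21.59 = 214.8 kmol/h.

215 kmol/h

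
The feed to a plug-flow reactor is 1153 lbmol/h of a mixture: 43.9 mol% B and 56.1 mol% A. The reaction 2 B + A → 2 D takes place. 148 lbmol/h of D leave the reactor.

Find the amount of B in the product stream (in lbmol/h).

358 lbmol/h

For D: n = n₀ + 2ξ → 148 = 0 + 2ξ, giving ξ = 74 lbmol/h.
Outlet amounts (n = n₀ + ν ξ):
  B: 506.2 − 2(74) = 358.2
  A: 646.8 − 1(74) = 572.8
  D: 0 + 2(74) = 148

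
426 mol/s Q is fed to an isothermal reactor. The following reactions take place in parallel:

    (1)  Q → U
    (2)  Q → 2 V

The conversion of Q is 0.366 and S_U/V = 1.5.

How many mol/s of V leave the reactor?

Conversion of Q: Q consumed = 0.366 × 426 = 155.9 mol/s = 1ξ₁ + 1ξ₂.
Selectivity: 1ξ₁ / (2ξ₂) = 1.5 → ξ₁ = 3 ξ₂.
Substitute: (1·3 + 1) ξ₂ = 155.9 → ξ₂ = 38.98 mol/s, ξ₁ = 116.9 mol/s.
Outlet amounts (n = n₀ + Σ ν·ξ):
  Q: 426 − 1(116.9) − 1(38.98) = 270.1
  U: 0 + 1(116.9) = 116.9
  V: 0 + 2(38.98) = 77.96

78 mol/s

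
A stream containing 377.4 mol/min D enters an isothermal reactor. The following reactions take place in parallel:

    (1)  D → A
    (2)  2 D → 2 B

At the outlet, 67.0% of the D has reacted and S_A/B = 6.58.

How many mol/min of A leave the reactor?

Conversion of D: D consumed = 0.67 × 377.4 = 252.9 mol/min = 1ξ₁ + 2ξ₂.
Selectivity: 1ξ₁ / (2ξ₂) = 6.58 → ξ₁ = 13.16 ξ₂.
Substitute: (1·13.16 + 2) ξ₂ = 252.9 → ξ₂ = 16.68 mol/min, ξ₁ = 219.5 mol/min.
Outlet amounts (n = n₀ + Σ ν·ξ):
  D: 377.4 − 1(219.5) − 2(16.68) = 124.5
  A: 0 + 1(219.5) = 219.5
  B: 0 + 2(16.68) = 33.36

219 mol/min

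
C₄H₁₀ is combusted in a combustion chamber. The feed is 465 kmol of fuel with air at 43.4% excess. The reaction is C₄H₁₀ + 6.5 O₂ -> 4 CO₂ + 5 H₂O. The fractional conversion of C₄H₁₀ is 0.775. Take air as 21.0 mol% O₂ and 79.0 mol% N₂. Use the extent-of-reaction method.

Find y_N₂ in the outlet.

0.753

Stoichiometric O₂ = 6.5 × 465 = 3022 kmol; O₂ fed = 3022 × 1.434 = 4334 kmol.
N₂ fed = 4334 × 79/21 = 16310 kmol.
Fuel reacted = 0.775 × 465 → ξ = 360.4 kmol.
Outlet (n = n₀ + ν ξ):
  C₄H₁₀: 465 − 1(360.4) = 104.6
  O₂: 4334 − 6.5(360.4) = 1992
  N₂: 16310 (inert)
  CO₂: 0 + 4(360.4) = 1442
  H₂O: 0 + 5(360.4) = 1802
Total out = 21640 kmol; y_N₂ = 16310 / 21640 = 0.7533.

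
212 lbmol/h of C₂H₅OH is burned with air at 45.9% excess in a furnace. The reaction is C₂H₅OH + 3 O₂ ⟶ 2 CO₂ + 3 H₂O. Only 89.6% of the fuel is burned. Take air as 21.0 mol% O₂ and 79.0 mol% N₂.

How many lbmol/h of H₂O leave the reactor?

Stoichiometric O₂ = 3 × 212 = 636 lbmol/h; O₂ fed = 636 × 1.459 = 927.9 lbmol/h.
N₂ fed = 927.9 × 79/21 = 3491 lbmol/h.
Fuel reacted = 0.896 × 212 → ξ = 190 lbmol/h.
Outlet (n = n₀ + ν ξ):
  C₂H₅OH: 212 − 1(190) = 22.05
  O₂: 927.9 − 3(190) = 358.1
  N₂: 3491 (inert)
  CO₂: 0 + 2(190) = 379.9
  H₂O: 0 + 3(190) = 569.9

570 lbmol/h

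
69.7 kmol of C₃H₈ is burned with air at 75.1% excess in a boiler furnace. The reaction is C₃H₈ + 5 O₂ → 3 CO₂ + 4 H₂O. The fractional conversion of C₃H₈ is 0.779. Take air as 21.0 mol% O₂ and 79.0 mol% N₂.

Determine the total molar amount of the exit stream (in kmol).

Stoichiometric O₂ = 5 × 69.7 = 348.5 kmol; O₂ fed = 348.5 × 1.751 = 610.2 kmol.
N₂ fed = 610.2 × 79/21 = 2296 kmol.
Fuel reacted = 0.779 × 69.7 → ξ = 54.3 kmol.
Outlet (n = n₀ + ν ξ):
  C₃H₈: 69.7 − 1(54.3) = 15.4
  O₂: 610.2 − 5(54.3) = 338.7
  N₂: 2296 (inert)
  CO₂: 0 + 3(54.3) = 162.9
  H₂O: 0 + 4(54.3) = 217.2
Total out = 15.4 + 338.7 + 2296 + 162.9 + 217.2 = 3030 kmol.

3030 kmol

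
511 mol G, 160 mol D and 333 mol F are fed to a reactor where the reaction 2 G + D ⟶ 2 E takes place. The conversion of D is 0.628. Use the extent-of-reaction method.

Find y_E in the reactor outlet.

D reacted = 0.628 × 160 = 100.5 mol; ν_D = −1, so ξ = 100.5/1 = 100.5 mol.
Outlet amounts (n = n₀ + ν ξ):
  G: 511 − 2(100.5) = 310
  D: 160 − 1(100.5) = 59.52
  E: 0 + 2(100.5) = 201
  F: 333 (inert)
Total out = 903.5 mol; y_E = 201 / 903.5 = 0.2224.

0.222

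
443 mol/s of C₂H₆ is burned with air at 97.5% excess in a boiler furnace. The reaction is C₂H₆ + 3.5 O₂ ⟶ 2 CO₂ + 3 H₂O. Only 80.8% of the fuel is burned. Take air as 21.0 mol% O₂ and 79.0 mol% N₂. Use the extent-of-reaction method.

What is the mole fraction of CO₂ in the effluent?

Stoichiometric O₂ = 3.5 × 443 = 1550 mol/s; O₂ fed = 1550 × 1.975 = 3062 mol/s.
N₂ fed = 3062 × 79/21 = 11520 mol/s.
Fuel reacted = 0.808 × 443 → ξ = 357.9 mol/s.
Outlet (n = n₀ + ν ξ):
  C₂H₆: 443 − 1(357.9) = 85.06
  O₂: 3062 − 3.5(357.9) = 1809
  N₂: 11520 (inert)
  CO₂: 0 + 2(357.9) = 715.9
  H₂O: 0 + 3(357.9) = 1074
Total out = 15200 mol/s; y_CO₂ = 715.9 / 15200 = 0.04709.

0.0471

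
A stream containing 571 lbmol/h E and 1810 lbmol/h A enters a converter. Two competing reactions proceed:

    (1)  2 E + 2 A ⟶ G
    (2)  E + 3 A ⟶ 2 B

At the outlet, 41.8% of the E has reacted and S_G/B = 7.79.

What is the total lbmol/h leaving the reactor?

Conversion of E: E consumed = 0.418 × 571 = 238.7 lbmol/h = 2ξ₁ + 1ξ₂.
Selectivity: 1ξ₁ / (2ξ₂) = 7.79 → ξ₁ = 15.58 ξ₂.
Substitute: (2·15.58 + 1) ξ₂ = 238.7 → ξ₂ = 7.422 lbmol/h, ξ₁ = 115.6 lbmol/h.
Outlet amounts (n = n₀ + Σ ν·ξ):
  E: 571 − 2(115.6) − 1(7.422) = 332.3
  A: 1810 − 2(115.6) − 3(7.422) = 1556
  G: 0 + 1(115.6) = 115.6
  B: 0 + 2(7.422) = 14.84
Total out = 332.3 + 1556 + 115.6 + 14.84 = 2019 lbmol/h.

2020 lbmol/h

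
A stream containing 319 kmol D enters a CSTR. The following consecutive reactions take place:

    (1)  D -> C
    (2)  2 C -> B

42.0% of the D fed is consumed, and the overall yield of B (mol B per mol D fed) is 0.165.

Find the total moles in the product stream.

266 kmol

Conversion of D: D consumed = 1ξ₁ = 0.42 × 319 → ξ₁ = 134 kmol.
Yield of B: 1ξ₂ / 319 = 0.165 → ξ₂ = 52.64 kmol.
Outlet amounts (n = n₀ + Σ ν·ξ):
  D: 319 − 1(134) = 185
  C: 0 + 1(134) − 2(52.64) = 28.71
  B: 0 + 1(52.64) = 52.64
Total out = 185 + 28.71 + 52.64 = 266.4 kmol.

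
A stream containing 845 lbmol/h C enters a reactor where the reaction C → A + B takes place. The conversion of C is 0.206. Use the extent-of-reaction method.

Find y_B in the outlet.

0.171

C reacted = 0.206 × 845 = 174.1 lbmol/h; ν_C = −1, so ξ = 174.1/1 = 174.1 lbmol/h.
Outlet amounts (n = n₀ + ν ξ):
  C: 845 − 1(174.1) = 670.9
  A: 0 + 1(174.1) = 174.1
  B: 0 + 1(174.1) = 174.1
Total out = 1019 lbmol/h; y_B = 174.1 / 1019 = 0.1708.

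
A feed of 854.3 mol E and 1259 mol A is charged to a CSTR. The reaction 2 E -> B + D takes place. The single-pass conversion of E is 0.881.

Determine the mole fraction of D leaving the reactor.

0.178

E reacted = 0.881 × 854.3 = 752.6 mol; ν_E = −2, so ξ = 752.6/2 = 376.3 mol.
Outlet amounts (n = n₀ + ν ξ):
  E: 854.3 − 2(376.3) = 101.7
  B: 0 + 1(376.3) = 376.3
  D: 0 + 1(376.3) = 376.3
  A: 1259 (inert)
Total out = 2113 mol; y_D = 376.3 / 2113 = 0.1781.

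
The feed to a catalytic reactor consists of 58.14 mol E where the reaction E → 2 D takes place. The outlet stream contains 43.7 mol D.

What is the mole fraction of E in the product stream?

0.454

For D: n = n₀ + 2ξ → 43.7 = 0 + 2ξ, giving ξ = 21.85 mol.
Outlet amounts (n = n₀ + ν ξ):
  E: 58.14 − 1(21.85) = 36.29
  D: 0 + 2(21.85) = 43.7
Total out = 79.99 mol; y_E = 36.29 / 79.99 = 0.4537.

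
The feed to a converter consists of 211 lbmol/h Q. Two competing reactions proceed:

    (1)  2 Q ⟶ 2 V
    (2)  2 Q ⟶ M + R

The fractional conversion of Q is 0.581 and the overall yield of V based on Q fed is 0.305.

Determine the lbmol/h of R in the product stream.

Yield of V: 2ξ₁ / 211 = 0.305 → ξ₁ = 32.18 lbmol/h.
Conversion of Q: 2ξ₁ + 2ξ₂ = 0.581 × 211 = 122.6 → ξ₂ = 29.12 lbmol/h.
Outlet amounts (n = n₀ + Σ ν·ξ):
  Q: 211 − 2(32.18) − 2(29.12) = 88.41
  V: 0 + 2(32.18) = 64.36
  M: 0 + 1(29.12) = 29.12
  R: 0 + 1(29.12) = 29.12

29.1 lbmol/h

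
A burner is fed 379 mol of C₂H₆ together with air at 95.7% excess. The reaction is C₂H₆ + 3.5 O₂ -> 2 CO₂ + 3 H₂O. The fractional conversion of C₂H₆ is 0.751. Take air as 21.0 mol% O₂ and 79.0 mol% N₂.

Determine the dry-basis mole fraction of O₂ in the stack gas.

0.133

Stoichiometric O₂ = 3.5 × 379 = 1326 mol; O₂ fed = 1326 × 1.957 = 2596 mol.
N₂ fed = 2596 × 79/21 = 9766 mol.
Fuel reacted = 0.751 × 379 → ξ = 284.6 mol.
Outlet (n = n₀ + ν ξ):
  C₂H₆: 379 − 1(284.6) = 94.37
  O₂: 2596 − 3.5(284.6) = 1600
  N₂: 9766 (inert)
  CO₂: 0 + 2(284.6) = 569.3
  H₂O: 0 + 3(284.6) = 853.9
Dry total = 12030 mol; y_O₂ (dry) = 1600 / 12030 = 0.133.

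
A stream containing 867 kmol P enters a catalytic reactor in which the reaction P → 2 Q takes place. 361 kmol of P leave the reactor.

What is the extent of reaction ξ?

For P: n = n₀ − 1ξ → 361 = 867 − 1ξ, giving ξ = 506 kmol.
Outlet amounts (n = n₀ + ν ξ):
  P: 867 − 1(506) = 361
  Q: 0 + 2(506) = 1012

ξ = 506 kmol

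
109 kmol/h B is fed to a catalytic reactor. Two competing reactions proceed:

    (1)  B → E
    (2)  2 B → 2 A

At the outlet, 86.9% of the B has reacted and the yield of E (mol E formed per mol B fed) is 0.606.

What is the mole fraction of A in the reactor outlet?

0.263

Yield of E: 1ξ₁ / 109 = 0.606 → ξ₁ = 66.05 kmol/h.
Conversion of B: 1ξ₁ + 2ξ₂ = 0.869 × 109 = 94.72 → ξ₂ = 14.33 kmol/h.
Outlet amounts (n = n₀ + Σ ν·ξ):
  B: 109 − 1(66.05) − 2(14.33) = 14.28
  E: 0 + 1(66.05) = 66.05
  A: 0 + 2(14.33) = 28.67
Total out = 109 kmol/h; y_A = 28.67 / 109 = 0.263.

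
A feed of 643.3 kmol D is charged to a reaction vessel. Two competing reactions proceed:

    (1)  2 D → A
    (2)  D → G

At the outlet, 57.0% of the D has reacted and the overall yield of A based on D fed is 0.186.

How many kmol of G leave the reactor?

Yield of A: 1ξ₁ / 643.3 = 0.186 → ξ₁ = 119.7 kmol.
Conversion of D: 2ξ₁ + 1ξ₂ = 0.57 × 643.3 = 366.7 → ξ₂ = 127.4 kmol.
Outlet amounts (n = n₀ + Σ ν·ξ):
  D: 643.3 − 2(119.7) − 1(127.4) = 276.6
  A: 0 + 1(119.7) = 119.7
  G: 0 + 1(127.4) = 127.4

127 kmol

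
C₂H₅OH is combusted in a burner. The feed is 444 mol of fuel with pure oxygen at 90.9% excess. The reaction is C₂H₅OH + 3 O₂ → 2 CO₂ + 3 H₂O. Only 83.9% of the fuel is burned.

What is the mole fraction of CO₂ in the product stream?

0.222

Stoichiometric O₂ = 3 × 444 = 1332 mol; O₂ fed = 1332 × 1.909 = 2543 mol.
Fuel reacted = 0.839 × 444 → ξ = 372.5 mol.
Outlet (n = n₀ + ν ξ):
  C₂H₅OH: 444 − 1(372.5) = 71.48
  O₂: 2543 − 3(372.5) = 1425
  CO₂: 0 + 2(372.5) = 745
  H₂O: 0 + 3(372.5) = 1118
Total out = 3359 mol; y_CO₂ = 745 / 3359 = 0.2218.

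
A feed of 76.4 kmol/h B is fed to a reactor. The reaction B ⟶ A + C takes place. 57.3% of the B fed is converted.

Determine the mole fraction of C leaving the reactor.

0.364

B reacted = 0.573 × 76.4 = 43.78 kmol/h; ν_B = −1, so ξ = 43.78/1 = 43.78 kmol/h.
Outlet amounts (n = n₀ + ν ξ):
  B: 76.4 − 1(43.78) = 32.62
  A: 0 + 1(43.78) = 43.78
  C: 0 + 1(43.78) = 43.78
Total out = 120.2 kmol/h; y_C = 43.78 / 120.2 = 0.3643.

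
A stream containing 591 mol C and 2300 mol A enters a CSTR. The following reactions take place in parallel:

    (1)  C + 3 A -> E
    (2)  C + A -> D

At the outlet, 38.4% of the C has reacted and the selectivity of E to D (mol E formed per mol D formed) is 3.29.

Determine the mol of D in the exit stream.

Conversion of C: C consumed = 0.384 × 591 = 226.9 mol = 1ξ₁ + 1ξ₂.
Selectivity: 1ξ₁ / (1ξ₂) = 3.29 → ξ₁ = 3.29 ξ₂.
Substitute: (1·3.29 + 1) ξ₂ = 226.9 → ξ₂ = 52.9 mol, ξ₁ = 174 mol.
Outlet amounts (n = n₀ + Σ ν·ξ):
  C: 591 − 1(174) − 1(52.9) = 364.1
  A: 2300 − 3(174) − 1(52.9) = 1725
  E: 0 + 1(174) = 174
  D: 0 + 1(52.9) = 52.9

52.9 mol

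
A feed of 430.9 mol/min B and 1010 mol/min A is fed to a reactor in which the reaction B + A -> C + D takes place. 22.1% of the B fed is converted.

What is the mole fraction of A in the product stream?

0.635

B reacted = 0.221 × 430.9 = 95.23 mol/min; ν_B = −1, so ξ = 95.23/1 = 95.23 mol/min.
Outlet amounts (n = n₀ + ν ξ):
  B: 430.9 − 1(95.23) = 335.7
  A: 1010 − 1(95.23) = 914.8
  C: 0 + 1(95.23) = 95.23
  D: 0 + 1(95.23) = 95.23
Total out = 1441 mol/min; y_A = 914.8 / 1441 = 0.6349.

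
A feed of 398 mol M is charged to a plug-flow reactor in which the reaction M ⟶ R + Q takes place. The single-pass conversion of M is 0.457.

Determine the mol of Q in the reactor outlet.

M reacted = 0.457 × 398 = 181.9 mol; ν_M = −1, so ξ = 181.9/1 = 181.9 mol.
Outlet amounts (n = n₀ + ν ξ):
  M: 398 − 1(181.9) = 216.1
  R: 0 + 1(181.9) = 181.9
  Q: 0 + 1(181.9) = 181.9

182 mol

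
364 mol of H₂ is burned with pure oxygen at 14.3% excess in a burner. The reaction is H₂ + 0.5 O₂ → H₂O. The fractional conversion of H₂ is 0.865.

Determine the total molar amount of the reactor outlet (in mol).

415 mol

Stoichiometric O₂ = 0.5 × 364 = 182 mol; O₂ fed = 182 × 1.143 = 208 mol.
Fuel reacted = 0.865 × 364 → ξ = 314.9 mol.
Outlet (n = n₀ + ν ξ):
  H₂: 364 − 1(314.9) = 49.14
  O₂: 208 − 0.5(314.9) = 50.6
  H₂O: 0 + 1(314.9) = 314.9
Total out = 49.14 + 50.6 + 314.9 = 414.6 mol.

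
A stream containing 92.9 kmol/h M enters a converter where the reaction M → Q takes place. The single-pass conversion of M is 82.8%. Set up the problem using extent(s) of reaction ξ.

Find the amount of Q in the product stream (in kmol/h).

M reacted = 0.828 × 92.9 = 76.92 kmol/h; ν_M = −1, so ξ = 76.92/1 = 76.92 kmol/h.
Outlet amounts (n = n₀ + ν ξ):
  M: 92.9 − 1(76.92) = 15.98
  Q: 0 + 1(76.92) = 76.92

76.9 kmol/h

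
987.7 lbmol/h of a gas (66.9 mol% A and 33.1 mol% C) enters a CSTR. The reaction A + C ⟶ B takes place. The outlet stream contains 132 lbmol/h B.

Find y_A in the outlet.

0.618

For B: n = n₀ + 1ξ → 132 = 0 + 1ξ, giving ξ = 132 lbmol/h.
Outlet amounts (n = n₀ + ν ξ):
  A: 660.8 − 1(132) = 528.8
  C: 326.9 − 1(132) = 194.9
  B: 0 + 1(132) = 132
Total out = 855.7 lbmol/h; y_A = 528.8 / 855.7 = 0.6179.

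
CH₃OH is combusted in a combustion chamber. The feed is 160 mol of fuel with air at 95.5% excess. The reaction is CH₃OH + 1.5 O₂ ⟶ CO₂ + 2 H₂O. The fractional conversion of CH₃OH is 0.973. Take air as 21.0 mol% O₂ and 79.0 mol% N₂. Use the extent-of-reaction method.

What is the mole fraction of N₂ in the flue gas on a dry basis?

Stoichiometric O₂ = 1.5 × 160 = 240 mol; O₂ fed = 240 × 1.955 = 469.2 mol.
N₂ fed = 469.2 × 79/21 = 1765 mol.
Fuel reacted = 0.973 × 160 → ξ = 155.7 mol.
Outlet (n = n₀ + ν ξ):
  CH₃OH: 160 − 1(155.7) = 4.32
  O₂: 469.2 − 1.5(155.7) = 235.7
  N₂: 1765 (inert)
  CO₂: 0 + 1(155.7) = 155.7
  H₂O: 0 + 2(155.7) = 311.4
Dry total = 2161 mol; y_N₂ (dry) = 1765 / 2161 = 0.8169.

0.817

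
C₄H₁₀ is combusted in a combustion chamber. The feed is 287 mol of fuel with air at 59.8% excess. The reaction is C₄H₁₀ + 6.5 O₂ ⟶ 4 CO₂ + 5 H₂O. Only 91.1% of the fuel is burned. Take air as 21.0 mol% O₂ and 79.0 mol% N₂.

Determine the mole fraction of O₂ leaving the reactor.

0.0862

Stoichiometric O₂ = 6.5 × 287 = 1866 mol; O₂ fed = 1866 × 1.598 = 2981 mol.
N₂ fed = 2981 × 79/21 = 11210 mol.
Fuel reacted = 0.911 × 287 → ξ = 261.5 mol.
Outlet (n = n₀ + ν ξ):
  C₄H₁₀: 287 − 1(261.5) = 25.54
  O₂: 2981 − 6.5(261.5) = 1282
  N₂: 11210 (inert)
  CO₂: 0 + 4(261.5) = 1046
  H₂O: 0 + 5(261.5) = 1307
Total out = 14870 mol; y_O₂ = 1282 / 14870 = 0.08616.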